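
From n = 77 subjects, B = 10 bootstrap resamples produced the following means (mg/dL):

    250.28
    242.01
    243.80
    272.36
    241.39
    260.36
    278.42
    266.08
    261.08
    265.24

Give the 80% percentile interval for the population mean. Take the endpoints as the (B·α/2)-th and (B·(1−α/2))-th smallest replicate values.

Sorted replicates: 241.39, 242.01, 243.80, 250.28, 260.36, 261.08, 265.24, 266.08, 272.36, 278.42
α = 0.20; lower rank = 10 × 0.100 = 1; upper rank = 10 × 0.900 = 9.
The 1st smallest replicate is 241.39; the 9th is 272.36.

(241.39, 272.36)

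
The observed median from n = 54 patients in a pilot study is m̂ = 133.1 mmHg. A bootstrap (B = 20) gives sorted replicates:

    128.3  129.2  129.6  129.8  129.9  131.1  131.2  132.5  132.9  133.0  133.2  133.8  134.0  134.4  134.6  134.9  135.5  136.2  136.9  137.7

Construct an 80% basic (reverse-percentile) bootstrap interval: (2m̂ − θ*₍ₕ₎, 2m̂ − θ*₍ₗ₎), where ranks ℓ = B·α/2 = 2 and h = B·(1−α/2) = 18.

(130.0, 137.0)

Percentile endpoints at ranks 2 and 18: θ*₍2₎ = 129.2, θ*₍18₎ = 136.2.
Basic interval reflects these around m̂:
  lower = 2 × 133.1 − 136.2 = 130.0
  upper = 2 × 133.1 − 129.2 = 137.0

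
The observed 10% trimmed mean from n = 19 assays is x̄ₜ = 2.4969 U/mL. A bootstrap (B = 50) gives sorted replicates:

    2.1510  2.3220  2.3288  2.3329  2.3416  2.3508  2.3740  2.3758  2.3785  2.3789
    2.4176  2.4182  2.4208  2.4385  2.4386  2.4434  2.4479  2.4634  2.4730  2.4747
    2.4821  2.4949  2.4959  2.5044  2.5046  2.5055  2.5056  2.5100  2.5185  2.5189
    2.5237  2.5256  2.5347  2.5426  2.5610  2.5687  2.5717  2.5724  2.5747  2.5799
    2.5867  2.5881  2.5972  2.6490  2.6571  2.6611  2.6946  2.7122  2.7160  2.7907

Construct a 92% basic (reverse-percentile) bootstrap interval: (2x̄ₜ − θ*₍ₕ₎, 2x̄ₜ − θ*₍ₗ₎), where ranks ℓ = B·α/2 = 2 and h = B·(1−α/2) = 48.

(2.2816, 2.6718)

Percentile endpoints at ranks 2 and 48: θ*₍2₎ = 2.3220, θ*₍48₎ = 2.7122.
Basic interval reflects these around x̄ₜ:
  lower = 2 × 2.4969 − 2.7122 = 2.2816
  upper = 2 × 2.4969 − 2.3220 = 2.6718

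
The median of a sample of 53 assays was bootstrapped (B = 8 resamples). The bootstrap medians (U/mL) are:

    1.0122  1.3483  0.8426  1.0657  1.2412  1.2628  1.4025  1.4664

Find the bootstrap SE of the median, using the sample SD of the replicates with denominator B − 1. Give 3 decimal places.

Bootstrap SE is the standard deviation of the 8 replicate medians.
Mean of replicates: (1.0122 + 1.3483 + 0.8426 + 1.0657 + 1.2412 + 1.2628 + 1.4025 + 1.4664) / 8 = 9.64170 / 8 = 1.20521
Sum of squared deviations: (−0.19301)² + (+0.14309)² + (−0.36261)² + (−0.13951)² + (+0.03599)² + (+0.05759)² + (+0.19729)² + (+0.26119)² = 0.32043
Variance = 0.32043 / 7 = 0.04578
SE* = √0.04578

SE* = 0.214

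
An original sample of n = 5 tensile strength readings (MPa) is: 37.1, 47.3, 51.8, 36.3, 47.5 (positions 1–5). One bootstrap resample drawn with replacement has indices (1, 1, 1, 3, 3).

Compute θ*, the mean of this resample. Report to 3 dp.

θ* = 42.980

Resample values: 37.1, 37.1, 37.1, 51.8, 51.8.
Mean = (37.1 + 37.1 + 37.1 + 51.8 + 51.8) / 5 = 214.90 / 5 = 42.980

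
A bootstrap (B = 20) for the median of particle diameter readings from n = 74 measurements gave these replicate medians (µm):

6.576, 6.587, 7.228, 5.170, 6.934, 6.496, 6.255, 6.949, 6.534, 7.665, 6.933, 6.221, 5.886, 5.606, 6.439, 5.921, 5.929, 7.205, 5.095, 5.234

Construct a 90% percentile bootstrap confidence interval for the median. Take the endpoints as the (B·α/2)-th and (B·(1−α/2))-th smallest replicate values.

Sorted replicates: 5.095, 5.170, 5.234, 5.606, 5.886, 5.921, 5.929, 6.221, 6.255, 6.439, 6.496, 6.534, 6.576, 6.587, 6.933, 6.934, 6.949, 7.205, 7.228, 7.665
α = 0.10; lower rank = 20 × 0.050 = 1; upper rank = 20 × 0.950 = 19.
The 1st smallest replicate is 5.095; the 19th is 7.228.

(5.095, 7.228)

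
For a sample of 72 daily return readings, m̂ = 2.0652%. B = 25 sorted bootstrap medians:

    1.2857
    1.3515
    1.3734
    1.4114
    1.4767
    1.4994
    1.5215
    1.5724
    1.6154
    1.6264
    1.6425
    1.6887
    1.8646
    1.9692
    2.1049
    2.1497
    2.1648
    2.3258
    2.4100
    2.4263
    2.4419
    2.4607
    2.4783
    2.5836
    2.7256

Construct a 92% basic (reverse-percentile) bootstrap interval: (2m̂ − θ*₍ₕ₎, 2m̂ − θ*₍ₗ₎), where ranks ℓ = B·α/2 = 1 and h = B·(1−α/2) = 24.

(1.5468, 2.8447)

Percentile endpoints at ranks 1 and 24: θ*₍1₎ = 1.2857, θ*₍24₎ = 2.5836.
Basic interval reflects these around m̂:
  lower = 2 × 2.0652 − 2.5836 = 1.5468
  upper = 2 × 2.0652 − 1.2857 = 2.8447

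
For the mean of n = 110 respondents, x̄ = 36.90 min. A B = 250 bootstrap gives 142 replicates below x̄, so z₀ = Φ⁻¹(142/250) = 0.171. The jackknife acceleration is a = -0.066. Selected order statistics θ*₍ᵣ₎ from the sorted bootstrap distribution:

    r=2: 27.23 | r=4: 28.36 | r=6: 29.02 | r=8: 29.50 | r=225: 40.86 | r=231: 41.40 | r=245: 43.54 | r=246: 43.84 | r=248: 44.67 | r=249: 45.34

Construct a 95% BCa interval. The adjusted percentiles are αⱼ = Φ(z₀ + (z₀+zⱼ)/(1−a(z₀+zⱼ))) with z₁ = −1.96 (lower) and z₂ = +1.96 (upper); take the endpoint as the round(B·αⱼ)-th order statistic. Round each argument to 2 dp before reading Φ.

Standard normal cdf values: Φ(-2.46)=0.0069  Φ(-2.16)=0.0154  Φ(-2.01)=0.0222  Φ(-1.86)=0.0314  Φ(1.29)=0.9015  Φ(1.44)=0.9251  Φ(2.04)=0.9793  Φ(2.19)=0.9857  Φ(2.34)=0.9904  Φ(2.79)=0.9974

(29.50, 43.54)

Lower: z₀ + z₁ = 0.171 + (-1.960) = -1.789; 1 − a(z₀+z₁) = 1 − (-0.066)(-1.789) = 0.8819; argument = 0.171 + (-1.789)/0.8819 = -1.8575 → -1.86.
α₁ = Φ(-1.86) = 0.0314; rank = round(250 × 0.0314) = 8; θ*₍8₎ = 29.50.
Upper: z₀ + z₂ = 2.131; 1 − a(z₀+z₂) = 1.1406; argument = 2.0392 → 2.04; α₂ = 0.9793; rank = 245; θ*₍245₎ = 43.54.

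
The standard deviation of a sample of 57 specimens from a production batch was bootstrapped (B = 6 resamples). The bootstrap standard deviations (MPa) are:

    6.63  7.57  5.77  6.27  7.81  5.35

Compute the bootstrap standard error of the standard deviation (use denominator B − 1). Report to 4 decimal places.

Bootstrap SE is the standard deviation of the 6 replicate standard deviations.
Mean of replicates: (6.63 + 7.57 + 5.77 + 6.27 + 7.81 + 5.35) / 6 = 39.40000 / 6 = 6.56667
Sum of squared deviations: (+0.06333)² + (+1.00333)² + (−0.79667)² + (−0.29667)² + (+1.24333)² + (−1.21667)² = 4.75953
Variance = 4.75953 / 5 = 0.95191
SE* = √0.95191

SE* = 0.9757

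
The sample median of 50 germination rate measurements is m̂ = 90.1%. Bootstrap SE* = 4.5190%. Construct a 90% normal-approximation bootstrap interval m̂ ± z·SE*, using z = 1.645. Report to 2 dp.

(82.67, 97.53)

Margin = 1.645 × 4.5190 = 7.434
Interval: 90.1 ± 7.434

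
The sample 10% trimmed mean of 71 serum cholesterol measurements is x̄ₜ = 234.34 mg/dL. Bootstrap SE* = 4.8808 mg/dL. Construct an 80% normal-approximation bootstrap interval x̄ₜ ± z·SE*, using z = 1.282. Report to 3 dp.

(228.083, 240.597)

Margin = 1.282 × 4.8808 = 6.2572
Interval: 234.34 ± 6.2572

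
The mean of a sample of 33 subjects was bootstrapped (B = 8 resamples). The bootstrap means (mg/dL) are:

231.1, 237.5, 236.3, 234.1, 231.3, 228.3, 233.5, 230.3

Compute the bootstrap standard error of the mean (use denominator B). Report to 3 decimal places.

Bootstrap SE is the standard deviation of the 8 replicate means.
Mean of replicates: (231.1 + 237.5 + 236.3 + 234.1 + 231.3 + 228.3 + 233.5 + 230.3) / 8 = 1862.4000 / 8 = 232.8000
Sum of squared deviations: (−1.7000)² + (+4.7000)² + (+3.5000)² + (+1.3000)² + (−1.5000)² + (−4.5000)² + (+0.7000)² + (−2.5000)² = 68.1600
Variance = 68.1600 / 8 = 8.5200
SE* = √8.5200

SE* = 2.919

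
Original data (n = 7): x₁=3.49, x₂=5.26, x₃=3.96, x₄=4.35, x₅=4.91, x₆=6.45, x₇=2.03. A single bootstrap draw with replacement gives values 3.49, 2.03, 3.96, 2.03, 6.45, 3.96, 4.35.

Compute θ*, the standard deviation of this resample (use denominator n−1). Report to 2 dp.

θ* = 1.51

Mean = 3.7529; sum of squared deviations = 13.7225
s² = 13.7225 / 6 = 2.2871
s = √2.2871 = 1.51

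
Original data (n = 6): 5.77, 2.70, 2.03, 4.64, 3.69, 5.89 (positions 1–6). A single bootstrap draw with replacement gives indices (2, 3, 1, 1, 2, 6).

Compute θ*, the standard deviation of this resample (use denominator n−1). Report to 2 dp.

θ* = 1.84

Resample values: 2.70, 2.03, 5.77, 5.77, 2.70, 5.89.
Mean = 4.1433; sum of squared deviations = 16.9755
s² = 16.9755 / 5 = 3.3951
s = √3.3951 = 1.84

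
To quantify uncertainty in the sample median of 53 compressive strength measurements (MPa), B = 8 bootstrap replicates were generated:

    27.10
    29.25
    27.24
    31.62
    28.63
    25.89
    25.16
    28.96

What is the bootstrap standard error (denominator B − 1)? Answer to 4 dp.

SE* = 2.0663

Bootstrap SE is the standard deviation of the 8 replicate medians.
Mean of replicates: (27.10 + 29.25 + 27.24 + 31.62 + 28.63 + 25.89 + 25.16 + 28.96) / 8 = 223.85000 / 8 = 27.98125
Sum of squared deviations: (−0.88125)² + (+1.26875)² + (−0.74125)² + (+3.63875)² + (+0.64875)² + (−2.09125)² + (−2.82125)² + (+0.97875)² = 29.88789
Variance = 29.88789 / 7 = 4.26970
SE* = √4.26970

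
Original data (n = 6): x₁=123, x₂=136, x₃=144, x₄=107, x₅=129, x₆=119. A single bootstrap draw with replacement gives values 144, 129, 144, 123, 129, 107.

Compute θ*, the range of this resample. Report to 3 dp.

θ* = 37.000

Range = 144 − 107 = 37.000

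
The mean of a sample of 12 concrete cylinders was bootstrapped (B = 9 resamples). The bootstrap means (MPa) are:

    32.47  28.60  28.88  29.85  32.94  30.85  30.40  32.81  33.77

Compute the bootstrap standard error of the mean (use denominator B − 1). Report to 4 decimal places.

Bootstrap SE is the standard deviation of the 9 replicate means.
Mean of replicates: (32.47 + 28.60 + 28.88 + 29.85 + 32.94 + 30.85 + 30.40 + 32.81 + 33.77) / 9 = 280.57000 / 9 = 31.17444
Sum of squared deviations: (+1.29556)² + (−2.57444)² + (−2.29444)² + (−1.32444)² + (+1.76556)² + (−0.32444)² + (−0.77444)² + (+1.63556)² + (+2.59556)² = 28.55902
Variance = 28.55902 / 8 = 3.56988
SE* = √3.56988

SE* = 1.8894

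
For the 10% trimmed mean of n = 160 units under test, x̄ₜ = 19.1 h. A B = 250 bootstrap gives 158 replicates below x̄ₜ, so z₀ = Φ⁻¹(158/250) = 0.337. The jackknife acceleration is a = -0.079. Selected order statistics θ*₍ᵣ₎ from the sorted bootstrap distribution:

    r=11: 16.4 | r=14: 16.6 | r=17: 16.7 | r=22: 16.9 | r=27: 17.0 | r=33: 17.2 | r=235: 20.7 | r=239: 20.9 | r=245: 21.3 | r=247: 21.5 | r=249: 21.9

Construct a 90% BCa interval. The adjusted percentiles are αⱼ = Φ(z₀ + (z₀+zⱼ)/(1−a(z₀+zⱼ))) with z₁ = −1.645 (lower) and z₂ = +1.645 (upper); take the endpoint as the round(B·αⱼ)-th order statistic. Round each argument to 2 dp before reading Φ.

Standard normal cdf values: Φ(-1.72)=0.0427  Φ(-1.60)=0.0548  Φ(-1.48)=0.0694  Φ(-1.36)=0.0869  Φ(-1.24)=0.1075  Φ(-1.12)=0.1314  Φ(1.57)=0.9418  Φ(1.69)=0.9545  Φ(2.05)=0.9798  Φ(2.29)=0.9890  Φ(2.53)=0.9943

Lower: z₀ + z₁ = 0.337 + (-1.645) = -1.308; 1 − a(z₀+z₁) = 1 − (-0.079)(-1.308) = 0.8967; argument = 0.337 + (-1.308)/0.8967 = -1.1217 → -1.12.
α₁ = Φ(-1.12) = 0.1314; rank = round(250 × 0.1314) = 33; θ*₍33₎ = 17.2.
Upper: z₀ + z₂ = 1.982; 1 − a(z₀+z₂) = 1.1566; argument = 2.0507 → 2.05; α₂ = 0.9798; rank = 245; θ*₍245₎ = 21.3.

(17.2, 21.3)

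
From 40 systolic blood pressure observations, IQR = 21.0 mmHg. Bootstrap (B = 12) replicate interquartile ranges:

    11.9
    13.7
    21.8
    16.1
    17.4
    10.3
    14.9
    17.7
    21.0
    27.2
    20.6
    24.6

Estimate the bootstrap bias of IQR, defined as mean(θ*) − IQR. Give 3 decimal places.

bias = −2.900

mean(θ*) = (11.9 + 13.7 + 21.8 + 16.1 + 17.4 + 10.3 + 14.9 + 17.7 + 21.0 + 27.2 + 20.6 + 24.6) / 12 = 18.1000
bias = 18.1000 − 21.0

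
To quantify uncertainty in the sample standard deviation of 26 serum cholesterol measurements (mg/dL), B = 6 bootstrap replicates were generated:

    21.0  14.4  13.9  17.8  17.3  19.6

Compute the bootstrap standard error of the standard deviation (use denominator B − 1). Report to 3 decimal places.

SE* = 2.800

Bootstrap SE is the standard deviation of the 6 replicate standard deviations.
Mean of replicates: (21.0 + 14.4 + 13.9 + 17.8 + 17.3 + 19.6) / 6 = 104.0000 / 6 = 17.3333
Sum of squared deviations: (+3.6667)² + (−2.9333)² + (−3.4333)² + (+0.4667)² + (−0.0333)² + (+2.2667)² = 39.1933
Variance = 39.1933 / 5 = 7.8387
SE* = √7.8387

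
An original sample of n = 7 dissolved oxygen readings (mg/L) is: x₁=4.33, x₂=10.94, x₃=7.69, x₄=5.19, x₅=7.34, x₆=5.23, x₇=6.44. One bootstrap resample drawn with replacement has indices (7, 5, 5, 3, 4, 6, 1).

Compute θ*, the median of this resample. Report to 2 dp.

Resample values: 6.44, 7.34, 7.34, 7.69, 5.19, 5.23, 4.33.
Sorted: 4.33, 5.19, 5.23, 6.44, 7.34, 7.34, 7.69
Median = middle value = 6.44

θ* = 6.44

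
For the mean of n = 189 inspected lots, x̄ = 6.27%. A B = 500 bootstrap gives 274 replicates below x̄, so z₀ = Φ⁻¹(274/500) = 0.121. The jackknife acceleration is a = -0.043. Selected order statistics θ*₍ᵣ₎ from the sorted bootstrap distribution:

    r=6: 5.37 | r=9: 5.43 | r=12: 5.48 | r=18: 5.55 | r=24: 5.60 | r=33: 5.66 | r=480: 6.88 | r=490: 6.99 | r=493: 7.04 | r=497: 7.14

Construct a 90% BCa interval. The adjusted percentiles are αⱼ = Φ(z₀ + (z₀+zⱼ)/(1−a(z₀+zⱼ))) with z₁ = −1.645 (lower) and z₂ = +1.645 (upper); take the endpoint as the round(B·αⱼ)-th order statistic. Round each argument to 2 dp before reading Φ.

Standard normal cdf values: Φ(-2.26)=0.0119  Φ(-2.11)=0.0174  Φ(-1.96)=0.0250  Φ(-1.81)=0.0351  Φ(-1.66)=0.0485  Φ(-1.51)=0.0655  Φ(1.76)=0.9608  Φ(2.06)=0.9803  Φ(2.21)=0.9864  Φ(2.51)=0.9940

Lower: z₀ + z₁ = 0.121 + (-1.645) = -1.524; 1 − a(z₀+z₁) = 1 − (-0.043)(-1.524) = 0.9345; argument = 0.121 + (-1.524)/0.9345 = -1.5099 → -1.51.
α₁ = Φ(-1.51) = 0.0655; rank = round(500 × 0.0655) = 33; θ*₍33₎ = 5.66.
Upper: z₀ + z₂ = 1.766; 1 − a(z₀+z₂) = 1.0759; argument = 1.7624 → 1.76; α₂ = 0.9608; rank = 480; θ*₍480₎ = 6.88.

(5.66, 6.88)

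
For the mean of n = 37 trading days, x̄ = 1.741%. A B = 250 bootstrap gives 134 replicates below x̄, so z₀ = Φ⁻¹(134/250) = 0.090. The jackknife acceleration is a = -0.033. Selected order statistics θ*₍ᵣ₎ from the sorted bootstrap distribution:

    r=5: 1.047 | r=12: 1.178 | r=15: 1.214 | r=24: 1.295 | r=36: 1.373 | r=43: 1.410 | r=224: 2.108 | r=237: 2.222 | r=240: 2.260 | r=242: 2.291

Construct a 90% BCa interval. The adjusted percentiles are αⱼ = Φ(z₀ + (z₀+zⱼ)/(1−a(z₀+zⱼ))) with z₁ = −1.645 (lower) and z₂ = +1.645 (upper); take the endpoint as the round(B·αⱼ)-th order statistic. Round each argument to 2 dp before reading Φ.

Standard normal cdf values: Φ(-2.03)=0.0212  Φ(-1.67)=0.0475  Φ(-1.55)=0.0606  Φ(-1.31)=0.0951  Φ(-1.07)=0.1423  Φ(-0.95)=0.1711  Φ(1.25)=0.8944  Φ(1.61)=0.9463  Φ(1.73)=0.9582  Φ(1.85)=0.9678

(1.214, 2.260)

Lower: z₀ + z₁ = 0.090 + (-1.645) = -1.555; 1 − a(z₀+z₁) = 1 − (-0.033)(-1.555) = 0.9487; argument = 0.090 + (-1.555)/0.9487 = -1.5491 → -1.55.
α₁ = Φ(-1.55) = 0.0606; rank = round(250 × 0.0606) = 15; θ*₍15₎ = 1.214.
Upper: z₀ + z₂ = 1.735; 1 − a(z₀+z₂) = 1.0573; argument = 1.7310 → 1.73; α₂ = 0.9582; rank = 240; θ*₍240₎ = 2.260.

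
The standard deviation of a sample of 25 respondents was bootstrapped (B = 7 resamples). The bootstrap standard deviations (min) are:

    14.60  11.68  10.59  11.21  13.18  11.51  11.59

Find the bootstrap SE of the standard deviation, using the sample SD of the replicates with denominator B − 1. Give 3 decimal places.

SE* = 1.370

Bootstrap SE is the standard deviation of the 7 replicate standard deviations.
Mean of replicates: (14.60 + 11.68 + 10.59 + 11.21 + 13.18 + 11.51 + 11.59) / 7 = 84.3600 / 7 = 12.0514
Sum of squared deviations: (+2.5486)² + (−0.3714)² + (−1.4614)² + (−0.8414)² + (+1.1286)² + (−0.5414)² + (−0.4614)² = 11.2567
Variance = 11.2567 / 6 = 1.8761
SE* = √1.8761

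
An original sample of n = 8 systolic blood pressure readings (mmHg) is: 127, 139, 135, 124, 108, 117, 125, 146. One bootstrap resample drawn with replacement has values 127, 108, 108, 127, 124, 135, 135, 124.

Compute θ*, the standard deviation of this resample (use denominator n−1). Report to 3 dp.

θ* = 10.488

Mean = 123.5000; sum of squared deviations = 770.0000
s² = 770.0000 / 7 = 110.0000
s = √110.0000 = 10.488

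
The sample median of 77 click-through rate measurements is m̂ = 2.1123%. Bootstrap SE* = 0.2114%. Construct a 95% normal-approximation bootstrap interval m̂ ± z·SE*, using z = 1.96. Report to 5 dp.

(1.69796, 2.52664)

Margin = 1.96 × 0.2114 = 0.414344
Interval: 2.1123 ± 0.414344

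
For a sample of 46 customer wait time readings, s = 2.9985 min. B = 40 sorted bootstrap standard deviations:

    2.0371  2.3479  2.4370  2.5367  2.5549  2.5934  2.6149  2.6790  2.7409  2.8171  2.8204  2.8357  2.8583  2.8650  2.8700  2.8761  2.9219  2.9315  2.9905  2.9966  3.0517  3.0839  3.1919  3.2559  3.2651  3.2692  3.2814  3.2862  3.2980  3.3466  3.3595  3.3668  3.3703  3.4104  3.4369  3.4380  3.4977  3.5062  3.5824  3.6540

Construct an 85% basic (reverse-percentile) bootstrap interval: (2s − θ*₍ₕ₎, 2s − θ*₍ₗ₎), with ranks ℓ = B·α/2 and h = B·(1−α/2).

Percentile endpoints at ranks 3 and 37: θ*₍3₎ = 2.4370, θ*₍37₎ = 3.4977.
Basic interval reflects these around s:
  lower = 2 × 2.9985 − 3.4977 = 2.4993
  upper = 2 × 2.9985 − 2.4370 = 3.5600

(2.4993, 3.5600)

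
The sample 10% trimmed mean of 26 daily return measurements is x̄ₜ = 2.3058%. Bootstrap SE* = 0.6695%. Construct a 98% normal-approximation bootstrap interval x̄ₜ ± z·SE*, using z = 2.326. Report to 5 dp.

(0.74854, 3.86306)

Margin = 2.326 × 0.6695 = 1.557257
Interval: 2.3058 ± 1.557257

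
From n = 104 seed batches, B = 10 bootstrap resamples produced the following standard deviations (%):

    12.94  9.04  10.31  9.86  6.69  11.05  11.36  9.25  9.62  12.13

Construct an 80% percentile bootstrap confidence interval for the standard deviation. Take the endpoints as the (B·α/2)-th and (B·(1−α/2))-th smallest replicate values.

(6.69, 12.13)

Sorted replicates: 6.69, 9.04, 9.25, 9.62, 9.86, 10.31, 11.05, 11.36, 12.13, 12.94
α = 0.20; lower rank = 10 × 0.100 = 1; upper rank = 10 × 0.900 = 9.
The 1st smallest replicate is 6.69; the 9th is 12.13.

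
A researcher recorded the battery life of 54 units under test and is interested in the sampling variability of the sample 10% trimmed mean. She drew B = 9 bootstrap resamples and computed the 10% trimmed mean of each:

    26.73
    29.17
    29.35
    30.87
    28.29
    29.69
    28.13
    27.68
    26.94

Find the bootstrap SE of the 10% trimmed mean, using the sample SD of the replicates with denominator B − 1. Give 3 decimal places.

Bootstrap SE is the standard deviation of the 9 replicate 10% trimmed means.
Mean of replicates: (26.73 + 29.17 + 29.35 + 30.87 + 28.29 + 29.69 + 28.13 + 27.68 + 26.94) / 9 = 256.8500 / 9 = 28.5389
Sum of squared deviations: (−1.8089)² + (+0.6311)² + (+0.8111)² + (+2.3311)² + (−0.2489)² + (+1.1511)² + (−0.4089)² + (−0.8589)² + (−1.5989)² = 14.6107
Variance = 14.6107 / 8 = 1.8263
SE* = √1.8263

SE* = 1.351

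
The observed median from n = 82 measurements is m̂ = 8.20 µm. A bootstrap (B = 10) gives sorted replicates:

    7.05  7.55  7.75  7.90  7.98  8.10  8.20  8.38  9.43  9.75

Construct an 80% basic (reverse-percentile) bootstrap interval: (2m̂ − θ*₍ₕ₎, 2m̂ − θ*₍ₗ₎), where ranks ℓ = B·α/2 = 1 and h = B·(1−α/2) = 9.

(6.97, 9.35)

Percentile endpoints at ranks 1 and 9: θ*₍1₎ = 7.05, θ*₍9₎ = 9.43.
Basic interval reflects these around m̂:
  lower = 2 × 8.20 − 9.43 = 6.97
  upper = 2 × 8.20 − 7.05 = 9.35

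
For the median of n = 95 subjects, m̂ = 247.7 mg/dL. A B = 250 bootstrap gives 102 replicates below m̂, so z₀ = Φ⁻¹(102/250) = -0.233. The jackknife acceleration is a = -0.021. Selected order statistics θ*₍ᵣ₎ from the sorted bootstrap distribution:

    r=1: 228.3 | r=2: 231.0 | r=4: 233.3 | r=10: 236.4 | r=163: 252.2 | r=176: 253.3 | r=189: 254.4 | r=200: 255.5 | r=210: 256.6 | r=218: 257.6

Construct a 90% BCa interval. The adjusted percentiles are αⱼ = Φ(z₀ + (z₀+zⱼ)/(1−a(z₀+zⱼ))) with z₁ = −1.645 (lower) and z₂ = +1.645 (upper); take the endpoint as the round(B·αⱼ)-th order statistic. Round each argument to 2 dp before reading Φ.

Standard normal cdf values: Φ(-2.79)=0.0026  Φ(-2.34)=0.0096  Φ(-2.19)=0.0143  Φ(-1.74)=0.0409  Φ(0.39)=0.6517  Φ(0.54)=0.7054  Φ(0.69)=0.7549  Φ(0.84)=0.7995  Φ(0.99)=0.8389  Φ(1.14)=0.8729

(233.3, 257.6)

Lower: z₀ + z₁ = -0.233 + (-1.645) = -1.878; 1 − a(z₀+z₁) = 1 − (-0.021)(-1.878) = 0.9606; argument = -0.233 + (-1.878)/0.9606 = -2.1881 → -2.19.
α₁ = Φ(-2.19) = 0.0143; rank = round(250 × 0.0143) = 4; θ*₍4₎ = 233.3.
Upper: z₀ + z₂ = 1.412; 1 − a(z₀+z₂) = 1.0297; argument = 1.1383 → 1.14; α₂ = 0.8729; rank = 218; θ*₍218₎ = 257.6.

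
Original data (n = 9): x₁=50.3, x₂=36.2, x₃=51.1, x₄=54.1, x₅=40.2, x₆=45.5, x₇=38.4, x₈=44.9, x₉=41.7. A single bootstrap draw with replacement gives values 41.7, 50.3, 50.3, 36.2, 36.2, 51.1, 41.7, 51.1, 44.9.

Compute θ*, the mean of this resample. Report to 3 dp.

Mean = (41.7 + 50.3 + 50.3 + 36.2 + 36.2 + 51.1 + 41.7 + 51.1 + 44.9) / 9 = 403.50 / 9 = 44.833

θ* = 44.833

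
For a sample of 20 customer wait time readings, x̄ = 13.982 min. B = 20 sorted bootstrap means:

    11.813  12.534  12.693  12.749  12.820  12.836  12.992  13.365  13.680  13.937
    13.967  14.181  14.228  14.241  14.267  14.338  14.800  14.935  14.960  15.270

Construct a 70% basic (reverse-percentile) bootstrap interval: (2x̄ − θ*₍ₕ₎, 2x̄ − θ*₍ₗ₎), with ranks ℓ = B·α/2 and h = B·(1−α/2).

(13.164, 15.271)

Percentile endpoints at ranks 3 and 17: θ*₍3₎ = 12.693, θ*₍17₎ = 14.800.
Basic interval reflects these around x̄:
  lower = 2 × 13.982 − 14.800 = 13.164
  upper = 2 × 13.982 − 12.693 = 15.271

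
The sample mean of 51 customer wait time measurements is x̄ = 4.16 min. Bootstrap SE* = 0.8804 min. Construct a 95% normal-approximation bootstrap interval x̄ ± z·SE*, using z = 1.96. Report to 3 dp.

Margin = 1.96 × 0.8804 = 1.7256
Interval: 4.16 ± 1.7256

(2.434, 5.886)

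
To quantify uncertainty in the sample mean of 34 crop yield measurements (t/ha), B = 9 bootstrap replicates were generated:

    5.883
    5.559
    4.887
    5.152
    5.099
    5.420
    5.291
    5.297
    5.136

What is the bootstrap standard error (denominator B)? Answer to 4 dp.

SE* = 0.2751

Bootstrap SE is the standard deviation of the 9 replicate means.
Mean of replicates: (5.883 + 5.559 + 4.887 + 5.152 + 5.099 + 5.420 + 5.291 + 5.297 + 5.136) / 9 = 47.72400 / 9 = 5.30267
Sum of squared deviations: (+0.58033)² + (+0.25633)² + (−0.41567)² + (−0.15067)² + (−0.20367)² + (+0.11733)² + (−0.01167)² + (−0.00567)² + (−0.16667)² = 0.68117
Variance = 0.68117 / 9 = 0.07569
SE* = √0.07569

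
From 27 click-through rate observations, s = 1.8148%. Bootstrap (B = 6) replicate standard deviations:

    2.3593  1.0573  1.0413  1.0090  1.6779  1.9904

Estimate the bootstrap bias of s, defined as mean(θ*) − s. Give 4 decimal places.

bias = −0.2923

mean(θ*) = (2.3593 + 1.0573 + 1.0413 + 1.0090 + 1.6779 + 1.9904) / 6 = 1.52253
bias = 1.52253 − 1.8148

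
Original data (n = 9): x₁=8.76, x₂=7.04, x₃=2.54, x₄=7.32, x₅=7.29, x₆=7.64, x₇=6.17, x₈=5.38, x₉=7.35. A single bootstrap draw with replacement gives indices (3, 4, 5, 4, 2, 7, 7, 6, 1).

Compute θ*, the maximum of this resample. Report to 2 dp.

θ* = 8.76

Resample values: 2.54, 7.32, 7.29, 7.32, 7.04, 6.17, 6.17, 7.64, 8.76.
Maximum = 8.76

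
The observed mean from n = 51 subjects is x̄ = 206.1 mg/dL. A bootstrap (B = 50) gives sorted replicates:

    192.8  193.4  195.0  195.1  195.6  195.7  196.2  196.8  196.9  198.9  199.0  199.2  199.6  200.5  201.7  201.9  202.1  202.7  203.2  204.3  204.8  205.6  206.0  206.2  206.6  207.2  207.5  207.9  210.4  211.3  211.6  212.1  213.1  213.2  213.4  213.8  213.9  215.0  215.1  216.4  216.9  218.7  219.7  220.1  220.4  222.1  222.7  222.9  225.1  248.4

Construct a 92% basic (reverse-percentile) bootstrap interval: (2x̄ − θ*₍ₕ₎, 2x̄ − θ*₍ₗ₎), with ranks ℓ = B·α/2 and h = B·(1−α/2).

(189.3, 218.8)

Percentile endpoints at ranks 2 and 48: θ*₍2₎ = 193.4, θ*₍48₎ = 222.9.
Basic interval reflects these around x̄:
  lower = 2 × 206.1 − 222.9 = 189.3
  upper = 2 × 206.1 − 193.4 = 218.8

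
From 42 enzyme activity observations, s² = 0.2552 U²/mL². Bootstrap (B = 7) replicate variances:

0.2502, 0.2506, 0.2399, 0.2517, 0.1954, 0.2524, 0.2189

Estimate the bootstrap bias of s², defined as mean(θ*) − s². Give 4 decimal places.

mean(θ*) = (0.2502 + 0.2506 + 0.2399 + 0.2517 + 0.1954 + 0.2524 + 0.2189) / 7 = 0.23701
bias = 0.23701 − 0.2552

bias = −0.0182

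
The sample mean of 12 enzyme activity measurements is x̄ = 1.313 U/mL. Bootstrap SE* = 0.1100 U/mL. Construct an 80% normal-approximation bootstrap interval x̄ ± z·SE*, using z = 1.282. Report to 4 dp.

(1.1720, 1.4540)

Margin = 1.282 × 0.1100 = 0.14102
Interval: 1.313 ± 0.14102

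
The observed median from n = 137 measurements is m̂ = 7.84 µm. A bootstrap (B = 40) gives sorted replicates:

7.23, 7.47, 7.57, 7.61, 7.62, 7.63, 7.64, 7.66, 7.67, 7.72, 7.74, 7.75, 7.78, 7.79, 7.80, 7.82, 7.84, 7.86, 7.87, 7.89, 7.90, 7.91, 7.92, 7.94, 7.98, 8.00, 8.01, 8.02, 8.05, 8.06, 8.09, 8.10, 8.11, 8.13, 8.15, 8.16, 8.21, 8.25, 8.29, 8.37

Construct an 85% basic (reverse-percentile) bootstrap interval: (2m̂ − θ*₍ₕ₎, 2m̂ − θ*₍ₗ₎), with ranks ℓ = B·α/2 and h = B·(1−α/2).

(7.47, 8.11)

Percentile endpoints at ranks 3 and 37: θ*₍3₎ = 7.57, θ*₍37₎ = 8.21.
Basic interval reflects these around m̂:
  lower = 2 × 7.84 − 8.21 = 7.47
  upper = 2 × 7.84 − 7.57 = 8.11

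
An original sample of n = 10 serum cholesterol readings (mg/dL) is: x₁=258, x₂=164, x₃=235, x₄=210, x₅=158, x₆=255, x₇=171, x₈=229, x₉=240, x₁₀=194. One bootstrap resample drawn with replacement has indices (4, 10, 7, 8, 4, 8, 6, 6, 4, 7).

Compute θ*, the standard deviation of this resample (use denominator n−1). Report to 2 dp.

θ* = 29.73

Resample values: 210, 194, 171, 229, 210, 229, 255, 255, 210, 171.
Mean = 213.4000; sum of squared deviations = 7954.4000
s² = 7954.4000 / 9 = 883.8222
s = √883.8222 = 29.73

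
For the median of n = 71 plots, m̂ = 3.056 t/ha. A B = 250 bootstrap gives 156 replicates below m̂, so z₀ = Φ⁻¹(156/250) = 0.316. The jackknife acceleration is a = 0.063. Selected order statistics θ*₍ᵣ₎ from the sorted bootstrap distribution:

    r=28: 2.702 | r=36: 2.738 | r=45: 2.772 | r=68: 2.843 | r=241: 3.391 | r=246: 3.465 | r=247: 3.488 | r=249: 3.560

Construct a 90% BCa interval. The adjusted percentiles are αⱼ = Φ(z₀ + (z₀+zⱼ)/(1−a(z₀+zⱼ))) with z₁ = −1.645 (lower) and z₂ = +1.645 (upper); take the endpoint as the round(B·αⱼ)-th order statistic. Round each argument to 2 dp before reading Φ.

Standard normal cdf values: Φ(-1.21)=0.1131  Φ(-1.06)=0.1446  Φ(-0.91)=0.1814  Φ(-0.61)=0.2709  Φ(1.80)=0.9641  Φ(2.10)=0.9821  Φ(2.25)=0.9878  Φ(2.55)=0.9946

Lower: z₀ + z₁ = 0.316 + (-1.645) = -1.329; 1 − a(z₀+z₁) = 1 − (0.063)(-1.329) = 1.0837; argument = 0.316 + (-1.329)/1.0837 = -0.9103 → -0.91.
α₁ = Φ(-0.91) = 0.1814; rank = round(250 × 0.1814) = 45; θ*₍45₎ = 2.772.
Upper: z₀ + z₂ = 1.961; 1 − a(z₀+z₂) = 0.8765; argument = 2.5534 → 2.55; α₂ = 0.9946; rank = 249; θ*₍249₎ = 3.560.

(2.772, 3.560)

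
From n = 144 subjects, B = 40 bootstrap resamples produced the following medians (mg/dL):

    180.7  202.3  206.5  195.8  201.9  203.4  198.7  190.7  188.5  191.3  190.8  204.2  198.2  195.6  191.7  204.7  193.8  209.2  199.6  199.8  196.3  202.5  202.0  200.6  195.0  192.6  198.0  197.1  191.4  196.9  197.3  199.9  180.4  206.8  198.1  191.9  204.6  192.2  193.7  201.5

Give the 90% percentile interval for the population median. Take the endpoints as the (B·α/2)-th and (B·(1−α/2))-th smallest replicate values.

Sorted replicates: 180.4, 180.7, 188.5, 190.7, 190.8, 191.3, 191.4, 191.7, 191.9, 192.2, 192.6, 193.7, 193.8, 195.0, 195.6, 195.8, 196.3, 196.9, 197.1, 197.3, 198.0, 198.1, 198.2, 198.7, 199.6, 199.8, 199.9, 200.6, 201.5, 201.9, 202.0, 202.3, 202.5, 203.4, 204.2, 204.6, 204.7, 206.5, 206.8, 209.2
α = 0.10; lower rank = 40 × 0.050 = 2; upper rank = 40 × 0.950 = 38.
The 2nd smallest replicate is 180.7; the 38th is 206.5.

(180.7, 206.5)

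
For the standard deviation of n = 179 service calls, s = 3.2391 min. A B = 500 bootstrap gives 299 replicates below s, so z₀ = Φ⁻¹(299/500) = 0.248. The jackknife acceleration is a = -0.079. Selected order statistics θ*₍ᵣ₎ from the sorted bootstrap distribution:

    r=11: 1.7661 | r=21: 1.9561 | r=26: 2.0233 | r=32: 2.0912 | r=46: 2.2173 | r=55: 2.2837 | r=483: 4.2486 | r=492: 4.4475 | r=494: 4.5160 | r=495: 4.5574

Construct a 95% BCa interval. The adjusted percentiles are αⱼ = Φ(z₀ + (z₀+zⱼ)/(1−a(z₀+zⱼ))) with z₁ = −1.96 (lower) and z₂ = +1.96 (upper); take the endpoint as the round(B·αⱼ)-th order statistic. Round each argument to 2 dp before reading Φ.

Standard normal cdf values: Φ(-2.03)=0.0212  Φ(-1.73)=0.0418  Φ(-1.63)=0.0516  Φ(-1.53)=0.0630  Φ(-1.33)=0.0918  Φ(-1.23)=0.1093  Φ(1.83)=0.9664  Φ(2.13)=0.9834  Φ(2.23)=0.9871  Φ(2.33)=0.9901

Lower: z₀ + z₁ = 0.248 + (-1.960) = -1.712; 1 − a(z₀+z₁) = 1 − (-0.079)(-1.712) = 0.8648; argument = 0.248 + (-1.712)/0.8648 = -1.7318 → -1.73.
α₁ = Φ(-1.73) = 0.0418; rank = round(500 × 0.0418) = 21; θ*₍21₎ = 1.9561.
Upper: z₀ + z₂ = 2.208; 1 − a(z₀+z₂) = 1.1744; argument = 2.1281 → 2.13; α₂ = 0.9834; rank = 492; θ*₍492₎ = 4.4475.

(1.9561, 4.4475)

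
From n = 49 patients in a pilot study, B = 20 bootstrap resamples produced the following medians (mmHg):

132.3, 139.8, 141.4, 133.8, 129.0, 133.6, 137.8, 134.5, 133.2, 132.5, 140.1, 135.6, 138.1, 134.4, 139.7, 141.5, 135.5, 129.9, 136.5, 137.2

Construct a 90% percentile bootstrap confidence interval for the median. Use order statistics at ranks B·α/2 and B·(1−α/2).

Sorted replicates: 129.0, 129.9, 132.3, 132.5, 133.2, 133.6, 133.8, 134.4, 134.5, 135.5, 135.6, 136.5, 137.2, 137.8, 138.1, 139.7, 139.8, 140.1, 141.4, 141.5
α = 0.10; lower rank = 20 × 0.050 = 1; upper rank = 20 × 0.950 = 19.
The 1st smallest replicate is 129.0; the 19th is 141.4.

(129.0, 141.4)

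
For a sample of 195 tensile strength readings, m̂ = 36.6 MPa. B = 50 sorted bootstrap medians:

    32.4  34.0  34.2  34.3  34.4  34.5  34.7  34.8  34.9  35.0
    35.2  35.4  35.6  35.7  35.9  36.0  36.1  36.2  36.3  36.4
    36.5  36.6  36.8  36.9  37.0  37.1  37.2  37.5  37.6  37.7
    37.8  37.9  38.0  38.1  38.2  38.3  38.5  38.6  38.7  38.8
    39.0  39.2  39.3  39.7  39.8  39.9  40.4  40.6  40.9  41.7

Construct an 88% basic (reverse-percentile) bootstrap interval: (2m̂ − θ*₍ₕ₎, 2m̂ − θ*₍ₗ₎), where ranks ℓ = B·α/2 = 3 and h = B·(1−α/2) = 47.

(32.8, 39.0)

Percentile endpoints at ranks 3 and 47: θ*₍3₎ = 34.2, θ*₍47₎ = 40.4.
Basic interval reflects these around m̂:
  lower = 2 × 36.6 − 40.4 = 32.8
  upper = 2 × 36.6 − 34.2 = 39.0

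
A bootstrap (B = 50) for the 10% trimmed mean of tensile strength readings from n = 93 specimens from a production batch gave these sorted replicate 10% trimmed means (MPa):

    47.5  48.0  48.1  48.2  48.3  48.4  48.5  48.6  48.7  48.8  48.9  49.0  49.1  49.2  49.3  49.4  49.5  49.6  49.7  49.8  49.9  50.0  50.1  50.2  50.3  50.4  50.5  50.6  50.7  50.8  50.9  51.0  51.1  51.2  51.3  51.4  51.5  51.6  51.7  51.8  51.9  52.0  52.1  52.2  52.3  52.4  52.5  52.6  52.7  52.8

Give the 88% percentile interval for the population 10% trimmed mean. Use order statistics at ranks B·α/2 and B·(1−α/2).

α = 0.12; lower rank = 50 × 0.060 = 3; upper rank = 50 × 0.940 = 47.
The 3rd smallest replicate is 48.1; the 47th is 52.5.

(48.1, 52.5)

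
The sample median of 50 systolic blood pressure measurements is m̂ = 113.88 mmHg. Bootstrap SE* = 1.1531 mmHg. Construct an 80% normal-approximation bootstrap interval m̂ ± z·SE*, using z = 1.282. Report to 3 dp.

Margin = 1.282 × 1.1531 = 1.4783
Interval: 113.88 ± 1.4783

(112.402, 115.358)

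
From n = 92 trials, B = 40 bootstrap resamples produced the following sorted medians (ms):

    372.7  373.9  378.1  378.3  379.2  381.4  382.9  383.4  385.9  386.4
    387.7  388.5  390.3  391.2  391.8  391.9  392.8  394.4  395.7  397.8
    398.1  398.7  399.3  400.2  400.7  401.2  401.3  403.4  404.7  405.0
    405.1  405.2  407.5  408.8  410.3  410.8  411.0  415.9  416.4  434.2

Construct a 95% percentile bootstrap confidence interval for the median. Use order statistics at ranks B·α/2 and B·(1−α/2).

(372.7, 416.4)

α = 0.05; lower rank = 40 × 0.025 = 1; upper rank = 40 × 0.975 = 39.
The 1st smallest replicate is 372.7; the 39th is 416.4.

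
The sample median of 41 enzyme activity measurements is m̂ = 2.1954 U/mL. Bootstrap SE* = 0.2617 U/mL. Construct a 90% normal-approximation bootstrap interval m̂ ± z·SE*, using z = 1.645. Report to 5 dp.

(1.76490, 2.62590)

Margin = 1.645 × 0.2617 = 0.430497
Interval: 2.1954 ± 0.430497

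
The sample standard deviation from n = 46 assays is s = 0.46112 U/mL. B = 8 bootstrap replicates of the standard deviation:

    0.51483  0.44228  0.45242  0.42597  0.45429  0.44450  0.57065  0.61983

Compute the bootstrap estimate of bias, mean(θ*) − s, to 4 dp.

bias = +0.0295

mean(θ*) = (0.51483 + 0.44228 + 0.45242 + 0.42597 + 0.45429 + 0.44450 + 0.57065 + 0.61983) / 8 = 0.49060
bias = 0.49060 − 0.46112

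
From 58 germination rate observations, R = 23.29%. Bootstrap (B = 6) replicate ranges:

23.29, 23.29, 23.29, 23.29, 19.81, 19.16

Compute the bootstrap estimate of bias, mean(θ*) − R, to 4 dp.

bias = −1.2683

mean(θ*) = (23.29 + 23.29 + 23.29 + 23.29 + 19.81 + 19.16) / 6 = 22.02167
bias = 22.02167 − 23.29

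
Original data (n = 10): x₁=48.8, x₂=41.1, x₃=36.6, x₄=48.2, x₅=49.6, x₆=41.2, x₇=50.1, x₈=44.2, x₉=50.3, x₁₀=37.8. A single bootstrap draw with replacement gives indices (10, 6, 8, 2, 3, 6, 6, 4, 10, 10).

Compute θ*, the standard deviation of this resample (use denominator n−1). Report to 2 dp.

Resample values: 37.8, 41.2, 44.2, 41.1, 36.6, 41.2, 41.2, 48.2, 37.8, 37.8.
Mean = 40.7100; sum of squared deviations = 111.4490
s² = 111.4490 / 9 = 12.3832
s = √12.3832 = 3.52

θ* = 3.52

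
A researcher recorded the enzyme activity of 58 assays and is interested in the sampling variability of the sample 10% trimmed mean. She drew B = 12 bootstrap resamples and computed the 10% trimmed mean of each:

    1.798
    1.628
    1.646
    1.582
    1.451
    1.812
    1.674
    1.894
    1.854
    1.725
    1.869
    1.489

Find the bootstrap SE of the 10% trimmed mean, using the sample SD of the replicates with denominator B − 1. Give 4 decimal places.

SE* = 0.1483

Bootstrap SE is the standard deviation of the 12 replicate 10% trimmed means.
Mean of replicates: (1.798 + 1.628 + 1.646 + 1.582 + 1.451 + 1.812 + 1.674 + 1.894 + 1.854 + 1.725 + 1.869 + 1.489) / 12 = 20.42200 / 12 = 1.70183
Sum of squared deviations: (+0.09617)² + (−0.07383)² + (−0.05583)² + (−0.11983)² + (−0.25083)² + (+0.11017)² + (−0.02783)² + (+0.19217)² + (+0.15217)² + (+0.02317)² + (+0.16717)² + (−0.21283)² = 0.24187
Variance = 0.24187 / 11 = 0.02199
SE* = √0.02199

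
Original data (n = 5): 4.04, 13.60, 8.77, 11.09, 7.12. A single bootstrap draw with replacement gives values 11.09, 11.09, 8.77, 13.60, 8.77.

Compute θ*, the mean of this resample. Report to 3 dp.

Mean = (11.09 + 11.09 + 8.77 + 13.60 + 8.77) / 5 = 53.320 / 5 = 10.664

θ* = 10.664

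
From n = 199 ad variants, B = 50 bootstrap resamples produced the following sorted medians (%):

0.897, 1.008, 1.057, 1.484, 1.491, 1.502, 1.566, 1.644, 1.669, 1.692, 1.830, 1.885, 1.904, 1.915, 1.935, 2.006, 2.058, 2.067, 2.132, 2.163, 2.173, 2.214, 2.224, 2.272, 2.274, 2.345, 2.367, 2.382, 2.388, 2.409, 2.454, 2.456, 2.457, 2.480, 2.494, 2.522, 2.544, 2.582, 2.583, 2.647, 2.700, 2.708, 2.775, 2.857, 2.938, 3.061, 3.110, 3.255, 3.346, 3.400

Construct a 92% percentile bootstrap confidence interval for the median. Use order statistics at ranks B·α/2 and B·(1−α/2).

α = 0.08; lower rank = 50 × 0.040 = 2; upper rank = 50 × 0.960 = 48.
The 2nd smallest replicate is 1.008; the 48th is 3.255.

(1.008, 3.255)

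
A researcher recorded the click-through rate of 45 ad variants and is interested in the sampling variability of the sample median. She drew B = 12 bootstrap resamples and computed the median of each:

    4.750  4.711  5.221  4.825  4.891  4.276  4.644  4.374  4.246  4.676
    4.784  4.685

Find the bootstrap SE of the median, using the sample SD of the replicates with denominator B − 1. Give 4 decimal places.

Bootstrap SE is the standard deviation of the 12 replicate medians.
Mean of replicates: (4.750 + 4.711 + 5.221 + 4.825 + 4.891 + 4.276 + 4.644 + 4.374 + 4.246 + 4.676 + 4.784 + 4.685) / 12 = 56.08300 / 12 = 4.67358
Sum of squared deviations: (+0.07642)² + (+0.03742)² + (+0.54742)² + (+0.15142)² + (+0.21742)² + (−0.39758)² + (−0.02958)² + (−0.29958)² + (−0.42758)² + (+0.00242)² + (+0.11042)² + (+0.01142)² = 0.82095
Variance = 0.82095 / 11 = 0.07463
SE* = √0.07463

SE* = 0.2732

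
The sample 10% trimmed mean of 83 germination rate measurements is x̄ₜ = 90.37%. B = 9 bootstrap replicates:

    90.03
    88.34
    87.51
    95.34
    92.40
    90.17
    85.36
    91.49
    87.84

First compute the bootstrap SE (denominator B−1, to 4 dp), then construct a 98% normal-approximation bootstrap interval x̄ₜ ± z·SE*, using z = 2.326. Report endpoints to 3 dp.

(83.420, 97.320)

Mean of replicates = 89.8311; sum of squared deviations = 71.4197; SE* = √(71.4197/8) = 2.9879
Margin = 2.326 × 2.9879 = 6.9499
Interval: 90.37 ± 6.9499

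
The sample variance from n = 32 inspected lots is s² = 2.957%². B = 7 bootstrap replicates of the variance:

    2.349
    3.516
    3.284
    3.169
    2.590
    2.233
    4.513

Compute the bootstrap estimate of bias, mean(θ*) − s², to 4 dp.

bias = +0.1364

mean(θ*) = (2.349 + 3.516 + 3.284 + 3.169 + 2.590 + 2.233 + 4.513) / 7 = 3.09343
bias = 3.09343 − 2.957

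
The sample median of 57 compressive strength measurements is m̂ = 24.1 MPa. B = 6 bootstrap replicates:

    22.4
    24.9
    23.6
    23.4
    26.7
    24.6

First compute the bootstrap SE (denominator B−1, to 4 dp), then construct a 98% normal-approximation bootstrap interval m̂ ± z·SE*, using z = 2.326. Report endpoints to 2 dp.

Mean of replicates = 24.2667; sum of squared deviations = 11.1133; SE* = √(11.1133/5) = 1.4909
Margin = 2.326 × 1.4909 = 3.468
Interval: 24.1 ± 3.468

(20.63, 27.57)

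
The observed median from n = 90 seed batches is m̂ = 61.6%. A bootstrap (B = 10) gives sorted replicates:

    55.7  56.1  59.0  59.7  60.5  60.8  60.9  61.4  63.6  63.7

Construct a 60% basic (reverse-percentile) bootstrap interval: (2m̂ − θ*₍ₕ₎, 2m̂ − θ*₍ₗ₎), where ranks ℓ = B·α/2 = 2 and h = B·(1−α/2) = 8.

(61.8, 67.1)

Percentile endpoints at ranks 2 and 8: θ*₍2₎ = 56.1, θ*₍8₎ = 61.4.
Basic interval reflects these around m̂:
  lower = 2 × 61.6 − 61.4 = 61.8
  upper = 2 × 61.6 − 56.1 = 67.1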